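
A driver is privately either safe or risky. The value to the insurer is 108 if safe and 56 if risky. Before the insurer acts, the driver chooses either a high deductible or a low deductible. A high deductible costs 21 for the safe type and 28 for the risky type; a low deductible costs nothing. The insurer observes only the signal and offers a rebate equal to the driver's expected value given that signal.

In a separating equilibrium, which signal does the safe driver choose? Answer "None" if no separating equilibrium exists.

None

Try safe → high deductible, risky → low deductible:
  If types separate, high deductible earns payment 108 and low deductible earns 56.
  Safe: high deductible gives 108 − 21 = 87; low deductible gives 56 − 0 = 56. No deviation. ✓
  Risky: low deductible gives 56 − 0 = 56; high deductible gives 108 − 28 = 80. Would deviate. ✗
Try safe → low deductible, risky → high deductible:
  If types separate, low deductible earns payment 108 and high deductible earns 56.
  Safe: low deductible gives 108 − 0 = 108; high deductible gives 56 − 21 = 35. No deviation. ✓
  Risky: high deductible gives 56 − 28 = 28; low deductible gives 108 − 0 = 108. Would deviate. ✗
Neither assignment is incentive-compatible.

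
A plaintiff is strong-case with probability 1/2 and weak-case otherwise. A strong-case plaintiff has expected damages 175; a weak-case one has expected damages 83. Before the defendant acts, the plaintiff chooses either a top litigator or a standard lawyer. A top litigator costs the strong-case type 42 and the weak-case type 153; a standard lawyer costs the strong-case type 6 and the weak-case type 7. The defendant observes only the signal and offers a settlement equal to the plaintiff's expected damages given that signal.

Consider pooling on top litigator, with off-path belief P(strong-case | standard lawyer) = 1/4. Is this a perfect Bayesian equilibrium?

At the pooled signal (top litigator) the defendant holds the prior 1/2 and pays 1/2·175 + 1/2·83 = 129. Off-path (standard lawyer) belief 1/4 gives 1/4·175 + 3/4·83 = 106.
Strong-case: top litigator gives 129 − 42 = 87; standard lawyer gives 106 − 6 = 100. Deviates. ✗
Weak-case: top litigator gives 129 − 153 = -24; standard lawyer gives 106 − 7 = 99. Deviates. ✗

No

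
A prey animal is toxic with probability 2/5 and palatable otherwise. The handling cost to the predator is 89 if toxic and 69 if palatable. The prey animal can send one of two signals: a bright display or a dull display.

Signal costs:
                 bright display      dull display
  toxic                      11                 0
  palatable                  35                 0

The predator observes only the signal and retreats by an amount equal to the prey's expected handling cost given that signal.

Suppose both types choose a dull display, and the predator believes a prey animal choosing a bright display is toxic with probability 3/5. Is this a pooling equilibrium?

Yes

At the pooled signal (dull display) the predator holds the prior 2/5 and pays 2/5·89 + 3/5·69 = 77. Off-path (bright display) belief 3/5 gives 3/5·89 + 2/5·69 = 81.
Toxic: dull display gives 77 − 0 = 77; bright display gives 81 − 11 = 70. Stays. ✓
Palatable: dull display gives 77 − 0 = 77; bright display gives 81 − 35 = 46. Stays. ✓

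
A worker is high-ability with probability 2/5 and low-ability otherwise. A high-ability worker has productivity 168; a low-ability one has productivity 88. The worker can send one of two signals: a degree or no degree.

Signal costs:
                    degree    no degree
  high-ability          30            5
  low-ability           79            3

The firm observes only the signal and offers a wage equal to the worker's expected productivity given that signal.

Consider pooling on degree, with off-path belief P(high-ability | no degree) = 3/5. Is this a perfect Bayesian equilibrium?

On the equilibrium path (degree) the firm holds the prior 2/5 and pays 2/5·168 + 3/5·88 = 120. Off-path (no degree) belief 3/5 gives 3/5·168 + 2/5·88 = 136.
High-ability: degree gives 120 − 30 = 90; no degree gives 136 − 5 = 131. Deviates. ✗
Low-ability: degree gives 120 − 79 = 41; no degree gives 136 − 3 = 133. Deviates. ✗

No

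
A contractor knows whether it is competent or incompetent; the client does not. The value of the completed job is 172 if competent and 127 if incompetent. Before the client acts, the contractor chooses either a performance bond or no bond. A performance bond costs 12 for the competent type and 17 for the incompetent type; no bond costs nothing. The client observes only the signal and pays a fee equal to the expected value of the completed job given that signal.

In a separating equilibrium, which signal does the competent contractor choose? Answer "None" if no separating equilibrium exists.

None

Try competent → bond, incompetent → no bond:
  If types separate, bond earns payment 172 and no bond earns 127.
  Competent: bond gives 172 − 12 = 160; no bond gives 127 − 0 = 127. No deviation. ✓
  Incompetent: no bond gives 127 − 0 = 127; bond gives 172 − 17 = 155. Would deviate. ✗
Try competent → no bond, incompetent → bond:
  If types separate, no bond earns payment 172 and bond earns 127.
  Competent: no bond gives 172 − 0 = 172; bond gives 127 − 12 = 115. No deviation. ✓
  Incompetent: bond gives 127 − 17 = 110; no bond gives 172 − 0 = 172. Would deviate. ✗
Neither assignment is incentive-compatible.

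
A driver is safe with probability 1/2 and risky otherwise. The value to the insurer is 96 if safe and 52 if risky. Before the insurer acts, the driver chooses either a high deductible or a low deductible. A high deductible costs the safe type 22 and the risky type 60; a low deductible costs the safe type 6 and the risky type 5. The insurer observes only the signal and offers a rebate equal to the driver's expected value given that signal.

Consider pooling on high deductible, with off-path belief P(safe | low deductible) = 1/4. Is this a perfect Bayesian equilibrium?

On the equilibrium path (high deductible) the insurer holds the prior 1/2 and pays 1/2·96 + 1/2·52 = 74. Off-path (low deductible) belief 1/4 gives 1/4·96 + 3/4·52 = 63.
Safe: high deductible gives 74 − 22 = 52; low deductible gives 63 − 6 = 57. Deviates. ✗
Risky: high deductible gives 74 − 60 = 14; low deductible gives 63 − 5 = 58. Deviates. ✗

No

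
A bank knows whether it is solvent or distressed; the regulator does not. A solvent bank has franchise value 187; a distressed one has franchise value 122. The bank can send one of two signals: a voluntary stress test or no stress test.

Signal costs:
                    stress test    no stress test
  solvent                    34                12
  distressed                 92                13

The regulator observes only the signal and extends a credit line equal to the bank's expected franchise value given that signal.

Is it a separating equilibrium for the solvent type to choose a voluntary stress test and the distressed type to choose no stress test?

If types separate, stress test earns payment 187 and no stress test earns 122.
Solvent: stress test gives 187 − 34 = 153; no stress test gives 122 − 12 = 110. No deviation. ✓
Distressed: no stress test gives 122 − 13 = 109; stress test gives 187 − 92 = 95. No deviation. ✓
Neither type gains from mimicking the other.

Yes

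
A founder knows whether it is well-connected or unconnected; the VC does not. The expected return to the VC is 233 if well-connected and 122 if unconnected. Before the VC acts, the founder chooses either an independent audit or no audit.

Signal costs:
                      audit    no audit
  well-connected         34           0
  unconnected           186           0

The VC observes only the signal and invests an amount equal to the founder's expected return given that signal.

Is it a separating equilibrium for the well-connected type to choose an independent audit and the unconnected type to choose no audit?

If types separate, audit earns payment 233 and no audit earns 122.
Well-connected: audit gives 233 − 34 = 199; no audit gives 122 − 0 = 122. No deviation. ✓
Unconnected: no audit gives 122 − 0 = 122; audit gives 233 − 186 = 47. No deviation. ✓
Neither type gains from mimicking the other.

Yes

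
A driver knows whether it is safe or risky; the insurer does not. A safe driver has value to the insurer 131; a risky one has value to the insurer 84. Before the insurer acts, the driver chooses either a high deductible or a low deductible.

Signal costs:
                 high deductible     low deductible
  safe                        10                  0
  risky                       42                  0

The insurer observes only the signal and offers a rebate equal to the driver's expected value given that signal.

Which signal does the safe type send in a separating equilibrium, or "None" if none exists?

None

Try safe → high deductible, risky → low deductible:
  If types separate, high deductible earns payment 131 and low deductible earns 84.
  Safe: high deductible gives 131 − 10 = 121; low deductible gives 84 − 0 = 84. No deviation. ✓
  Risky: low deductible gives 84 − 0 = 84; high deductible gives 131 − 42 = 89. Would deviate. ✗
Try safe → low deductible, risky → high deductible:
  If types separate, low deductible earns payment 131 and high deductible earns 84.
  Safe: low deductible gives 131 − 0 = 131; high deductible gives 84 − 10 = 74. No deviation. ✓
  Risky: high deductible gives 84 − 42 = 42; low deductible gives 131 − 0 = 131. Would deviate. ✗
Neither assignment is incentive-compatible.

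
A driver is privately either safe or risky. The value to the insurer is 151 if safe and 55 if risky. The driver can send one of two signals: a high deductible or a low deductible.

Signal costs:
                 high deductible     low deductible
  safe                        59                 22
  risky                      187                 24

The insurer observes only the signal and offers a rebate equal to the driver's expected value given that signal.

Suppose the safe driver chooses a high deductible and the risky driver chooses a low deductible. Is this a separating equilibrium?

Yes

Under separation the insurer infers type exactly: high deductible → safe (pays 151), low deductible → risky (pays 55).
Safe: high deductible gives 151 − 59 = 92; low deductible gives 55 − 22 = 33. No deviation. ✓
Risky: low deductible gives 55 − 24 = 31; high deductible gives 151 − 187 = -36. No deviation. ✓
Both incentive constraints hold.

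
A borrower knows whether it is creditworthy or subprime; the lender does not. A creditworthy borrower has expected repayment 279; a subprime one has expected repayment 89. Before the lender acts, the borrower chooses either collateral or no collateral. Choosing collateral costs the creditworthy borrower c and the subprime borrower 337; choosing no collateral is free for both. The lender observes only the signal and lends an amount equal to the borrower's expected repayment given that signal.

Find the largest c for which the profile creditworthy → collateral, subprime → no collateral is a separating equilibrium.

190

Under separation: collateral → creditworthy (pays 279); no collateral → subprime (pays 89).
Subprime: 89 − 0 = 89 ≥ 279 − 337 = -58. Holds regardless of c. ✓
Creditworthy: 279 − c ≥ 89 − 0, so c ≤ 279 − 89 = 190.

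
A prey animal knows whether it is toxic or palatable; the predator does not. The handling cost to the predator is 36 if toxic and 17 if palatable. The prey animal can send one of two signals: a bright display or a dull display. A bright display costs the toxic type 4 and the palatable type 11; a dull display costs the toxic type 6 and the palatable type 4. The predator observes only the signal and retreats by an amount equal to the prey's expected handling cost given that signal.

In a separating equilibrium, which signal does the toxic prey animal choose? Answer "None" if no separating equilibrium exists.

None

Try toxic → bright display, palatable → dull display:
  If types separate, bright display earns payment 36 and dull display earns 17.
  Toxic: bright display gives 36 − 4 = 32; dull display gives 17 − 6 = 11. No deviation. ✓
  Palatable: dull display gives 17 − 4 = 13; bright display gives 36 − 11 = 25. Would deviate. ✗
Try toxic → dull display, palatable → bright display:
  If types separate, dull display earns payment 36 and bright display earns 17.
  Toxic: dull display gives 36 − 6 = 30; bright display gives 17 − 4 = 13. No deviation. ✓
  Palatable: bright display gives 17 − 11 = 6; dull display gives 36 − 4 = 32. Would deviate. ✗
Neither assignment is incentive-compatible.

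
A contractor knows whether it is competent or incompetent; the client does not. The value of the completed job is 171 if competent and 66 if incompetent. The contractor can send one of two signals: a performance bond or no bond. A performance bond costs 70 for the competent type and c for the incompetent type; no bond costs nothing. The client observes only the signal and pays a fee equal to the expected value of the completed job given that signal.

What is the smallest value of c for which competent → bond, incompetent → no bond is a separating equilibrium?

105

Under separation: bond → competent (pays 171); no bond → incompetent (pays 66).
Competent: 171 − 70 = 101 ≥ 66 − 0 = 66. Holds regardless of c. ✓
Incompetent: 66 − 0 ≥ 171 − c, so c ≥ 171 − 66 = 105.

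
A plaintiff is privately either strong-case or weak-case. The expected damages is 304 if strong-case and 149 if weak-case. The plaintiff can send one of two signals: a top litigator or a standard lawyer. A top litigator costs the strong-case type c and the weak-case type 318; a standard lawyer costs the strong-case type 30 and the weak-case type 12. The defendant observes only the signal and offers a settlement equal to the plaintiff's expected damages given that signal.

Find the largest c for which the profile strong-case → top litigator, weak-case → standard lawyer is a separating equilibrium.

185

Under separation: top litigator → strong-case (pays 304); standard lawyer → weak-case (pays 149).
Weak-case: 149 − 12 = 137 ≥ 304 − 318 = -14. Holds regardless of c. ✓
Strong-case: 304 − c ≥ 149 − 30, so c ≤ 304 − 119 = 185.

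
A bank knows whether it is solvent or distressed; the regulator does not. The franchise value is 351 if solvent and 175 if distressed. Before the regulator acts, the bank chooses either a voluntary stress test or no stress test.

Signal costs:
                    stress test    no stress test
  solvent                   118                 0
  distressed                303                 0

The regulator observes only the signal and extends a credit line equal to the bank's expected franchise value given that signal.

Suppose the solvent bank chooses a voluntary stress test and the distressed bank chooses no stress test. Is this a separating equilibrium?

If types separate, stress test earns payment 351 and no stress test earns 175.
Solvent: stress test gives 351 − 118 = 233; no stress test gives 175 − 0 = 175. No deviation. ✓
Distressed: no stress test gives 175 − 0 = 175; stress test gives 351 − 303 = 48. No deviation. ✓
Both incentive constraints hold.

Yes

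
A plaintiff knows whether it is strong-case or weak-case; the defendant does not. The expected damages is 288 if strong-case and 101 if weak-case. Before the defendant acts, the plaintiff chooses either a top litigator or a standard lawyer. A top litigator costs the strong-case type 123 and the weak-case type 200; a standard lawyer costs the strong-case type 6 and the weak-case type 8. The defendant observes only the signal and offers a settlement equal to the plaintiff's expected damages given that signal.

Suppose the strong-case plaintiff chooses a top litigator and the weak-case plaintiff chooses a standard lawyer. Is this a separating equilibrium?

Yes

If types separate, top litigator earns payment 288 and standard lawyer earns 101.
Strong-case: top litigator gives 288 − 123 = 165; standard lawyer gives 101 − 6 = 95. No deviation. ✓
Weak-case: standard lawyer gives 101 − 8 = 93; top litigator gives 288 − 200 = 88. No deviation. ✓
Both incentive constraints hold.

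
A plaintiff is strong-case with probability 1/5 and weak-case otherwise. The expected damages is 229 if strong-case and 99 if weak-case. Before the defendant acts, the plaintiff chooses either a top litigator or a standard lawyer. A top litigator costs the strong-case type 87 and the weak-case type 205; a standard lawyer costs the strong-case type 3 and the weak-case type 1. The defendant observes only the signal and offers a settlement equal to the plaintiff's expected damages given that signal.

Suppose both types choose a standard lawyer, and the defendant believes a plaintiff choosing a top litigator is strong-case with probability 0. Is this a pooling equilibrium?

Yes

At the pooled signal (standard lawyer) the defendant holds the prior 1/5 and pays 1/5·229 + 4/5·99 = 125. Off-path (top litigator) belief 0 gives 0·229 + 1·99 = 99.
Strong-case: standard lawyer gives 125 − 3 = 122; top litigator gives 99 − 87 = 12. Stays. ✓
Weak-case: standard lawyer gives 125 − 1 = 124; top litigator gives 99 − 205 = -106. Stays. ✓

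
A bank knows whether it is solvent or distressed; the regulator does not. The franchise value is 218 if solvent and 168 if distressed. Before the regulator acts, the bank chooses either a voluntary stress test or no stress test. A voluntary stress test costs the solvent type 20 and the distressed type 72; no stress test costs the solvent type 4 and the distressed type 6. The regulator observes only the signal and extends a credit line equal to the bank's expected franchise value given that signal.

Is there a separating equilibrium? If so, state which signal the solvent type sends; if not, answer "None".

stress test

Try solvent → stress test, distressed → no stress test:
  If types separate, stress test earns payment 218 and no stress test earns 168.
  Solvent: stress test gives 218 − 20 = 198; no stress test gives 168 − 4 = 164. No deviation. ✓
  Distressed: no stress test gives 168 − 6 = 162; stress test gives 218 − 72 = 146. No deviation. ✓
Both hold — the solvent type sends stress test.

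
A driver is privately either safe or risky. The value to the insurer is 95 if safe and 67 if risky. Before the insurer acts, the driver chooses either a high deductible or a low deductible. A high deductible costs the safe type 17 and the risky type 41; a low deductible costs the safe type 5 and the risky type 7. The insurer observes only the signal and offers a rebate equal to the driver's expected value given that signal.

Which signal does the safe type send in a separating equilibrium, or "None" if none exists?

Try safe → high deductible, risky → low deductible:
  Under separation the insurer infers type exactly: high deductible → safe (pays 95), low deductible → risky (pays 67).
  Safe: high deductible gives 95 − 17 = 78; low deductible gives 67 − 5 = 62. No deviation. ✓
  Risky: low deductible gives 67 − 7 = 60; high deductible gives 95 − 41 = 54. No deviation. ✓
Both hold — the safe type sends high deductible.

high deductible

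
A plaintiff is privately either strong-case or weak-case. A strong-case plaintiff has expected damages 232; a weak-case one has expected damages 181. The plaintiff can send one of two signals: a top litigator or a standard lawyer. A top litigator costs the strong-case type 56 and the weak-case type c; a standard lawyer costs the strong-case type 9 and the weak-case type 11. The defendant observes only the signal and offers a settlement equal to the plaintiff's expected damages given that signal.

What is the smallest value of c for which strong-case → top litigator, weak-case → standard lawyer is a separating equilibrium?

Under separation: top litigator → strong-case (pays 232); standard lawyer → weak-case (pays 181).
Strong-case: 232 − 56 = 176 ≥ 181 − 9 = 172. Holds regardless of c. ✓
Weak-case: 181 − 11 ≥ 232 − c, so c ≥ 232 − 170 = 62.

62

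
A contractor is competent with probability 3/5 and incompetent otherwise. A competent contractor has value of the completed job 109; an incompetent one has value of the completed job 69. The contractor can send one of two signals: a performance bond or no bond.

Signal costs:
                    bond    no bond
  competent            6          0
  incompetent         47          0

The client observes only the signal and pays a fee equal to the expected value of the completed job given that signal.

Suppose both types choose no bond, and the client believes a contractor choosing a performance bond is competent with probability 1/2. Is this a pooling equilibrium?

Yes

At the pooled signal (no bond) the client holds the prior 3/5 and pays 3/5·109 + 2/5·69 = 93. Off-path (bond) belief 1/2 gives 1/2·109 + 1/2·69 = 89.
Competent: no bond gives 93 − 0 = 93; bond gives 89 − 6 = 83. Stays. ✓
Incompetent: no bond gives 93 − 0 = 93; bond gives 89 − 47 = 42. Stays. ✓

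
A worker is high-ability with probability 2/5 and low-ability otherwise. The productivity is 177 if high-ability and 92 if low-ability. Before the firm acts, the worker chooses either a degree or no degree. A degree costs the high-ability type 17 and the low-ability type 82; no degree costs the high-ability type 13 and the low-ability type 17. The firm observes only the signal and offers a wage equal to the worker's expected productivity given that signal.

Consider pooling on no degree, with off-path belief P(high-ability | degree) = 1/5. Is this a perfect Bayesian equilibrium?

At the pooled signal (no degree) the firm holds the prior 2/5 and pays 2/5·177 + 3/5·92 = 126. Off-path (degree) belief 1/5 gives 1/5·177 + 4/5·92 = 109.
High-ability: no degree gives 126 − 13 = 113; degree gives 109 − 17 = 92. Stays. ✓
Low-ability: no degree gives 126 − 17 = 109; degree gives 109 − 82 = 27. Stays. ✓

Yes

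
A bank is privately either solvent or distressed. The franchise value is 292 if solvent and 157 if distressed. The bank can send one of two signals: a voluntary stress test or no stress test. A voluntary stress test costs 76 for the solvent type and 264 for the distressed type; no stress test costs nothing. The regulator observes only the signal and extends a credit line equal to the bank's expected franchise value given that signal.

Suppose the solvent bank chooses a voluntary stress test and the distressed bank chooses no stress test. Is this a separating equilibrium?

Under separation the regulator infers type exactly: stress test → solvent (pays 292), no stress test → distressed (pays 157).
Solvent: stress test gives 292 − 76 = 216; no stress test gives 157 − 0 = 157. No deviation. ✓
Distressed: no stress test gives 157 − 0 = 157; stress test gives 292 − 264 = 28. No deviation. ✓
Both incentive constraints hold.

Yes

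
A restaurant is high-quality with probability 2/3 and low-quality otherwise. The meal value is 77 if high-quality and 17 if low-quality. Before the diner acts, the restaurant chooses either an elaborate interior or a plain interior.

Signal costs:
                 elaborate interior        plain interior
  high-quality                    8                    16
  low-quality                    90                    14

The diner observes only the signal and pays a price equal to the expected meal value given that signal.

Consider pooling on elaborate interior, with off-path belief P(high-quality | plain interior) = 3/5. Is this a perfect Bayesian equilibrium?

No

At the pooled signal (elaborate interior) the diner holds the prior 2/3 and pays 2/3·77 + 1/3·17 = 57. Off-path (plain interior) belief 3/5 gives 3/5·77 + 2/5·17 = 53.
High-quality: elaborate interior gives 57 − 8 = 49; plain interior gives 53 − 16 = 37. Stays. ✓
Low-quality: elaborate interior gives 57 − 90 = -33; plain interior gives 53 − 14 = 39. Deviates. ✗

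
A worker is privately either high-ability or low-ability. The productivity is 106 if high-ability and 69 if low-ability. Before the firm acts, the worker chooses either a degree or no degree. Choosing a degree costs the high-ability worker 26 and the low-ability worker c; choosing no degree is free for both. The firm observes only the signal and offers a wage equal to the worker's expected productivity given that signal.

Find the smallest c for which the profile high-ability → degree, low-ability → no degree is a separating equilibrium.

37

Under separation: degree → high-ability (pays 106); no degree → low-ability (pays 69).
High-ability: 106 − 26 = 80 ≥ 69 − 0 = 69. Holds regardless of c. ✓
Low-ability: 69 − 0 ≥ 106 − c, so c ≥ 106 − 69 = 37.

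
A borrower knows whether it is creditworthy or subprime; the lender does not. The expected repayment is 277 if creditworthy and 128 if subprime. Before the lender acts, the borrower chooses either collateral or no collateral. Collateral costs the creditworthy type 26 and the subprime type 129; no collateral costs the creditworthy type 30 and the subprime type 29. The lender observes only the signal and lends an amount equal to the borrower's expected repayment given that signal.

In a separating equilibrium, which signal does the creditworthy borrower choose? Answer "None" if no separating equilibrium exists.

None

Try creditworthy → collateral, subprime → no collateral:
  Under separation the lender infers type exactly: collateral → creditworthy (pays 277), no collateral → subprime (pays 128).
  Creditworthy: collateral gives 277 − 26 = 251; no collateral gives 128 − 30 = 98. No deviation. ✓
  Subprime: no collateral gives 128 − 29 = 99; collateral gives 277 − 129 = 148. Would deviate. ✗
Try creditworthy → no collateral, subprime → collateral:
  Under separation the lender infers type exactly: no collateral → creditworthy (pays 277), collateral → subprime (pays 128).
  Creditworthy: no collateral gives 277 − 30 = 247; collateral gives 128 − 26 = 102. No deviation. ✓
  Subprime: collateral gives 128 − 129 = -1; no collateral gives 277 − 29 = 248. Would deviate. ✗
Neither assignment is incentive-compatible.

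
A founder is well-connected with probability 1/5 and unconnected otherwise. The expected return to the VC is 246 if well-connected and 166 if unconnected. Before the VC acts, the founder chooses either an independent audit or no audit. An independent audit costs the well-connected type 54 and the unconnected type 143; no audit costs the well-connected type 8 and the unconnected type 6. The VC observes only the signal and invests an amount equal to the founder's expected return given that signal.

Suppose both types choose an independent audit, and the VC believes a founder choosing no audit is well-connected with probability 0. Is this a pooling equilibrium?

No

On the equilibrium path (audit) the VC holds the prior 1/5 and pays 1/5·246 + 4/5·166 = 182. Off-path (no audit) belief 0 gives 0·246 + 1·166 = 166.
Well-connected: audit gives 182 − 54 = 128; no audit gives 166 − 8 = 158. Deviates. ✗
Unconnected: audit gives 182 − 143 = 39; no audit gives 166 − 6 = 160. Deviates. ✗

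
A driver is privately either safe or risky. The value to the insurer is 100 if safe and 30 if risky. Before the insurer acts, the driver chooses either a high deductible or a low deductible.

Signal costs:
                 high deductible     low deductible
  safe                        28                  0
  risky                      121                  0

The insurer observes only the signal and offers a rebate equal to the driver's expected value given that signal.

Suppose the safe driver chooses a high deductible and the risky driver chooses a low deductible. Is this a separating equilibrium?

If types separate, high deductible earns payment 100 and low deductible earns 30.
Safe: high deductible gives 100 − 28 = 72; low deductible gives 30 − 0 = 30. No deviation. ✓
Risky: low deductible gives 30 − 0 = 30; high deductible gives 100 − 121 = -21. No deviation. ✓
Both incentive constraints hold.

Yes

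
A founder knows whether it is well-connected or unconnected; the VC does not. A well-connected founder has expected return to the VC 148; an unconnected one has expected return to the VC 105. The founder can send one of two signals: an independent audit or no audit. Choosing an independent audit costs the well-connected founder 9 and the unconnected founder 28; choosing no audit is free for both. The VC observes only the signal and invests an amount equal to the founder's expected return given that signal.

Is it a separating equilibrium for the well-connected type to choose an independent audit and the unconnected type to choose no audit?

If types separate, audit earns payment 148 and no audit earns 105.
Well-connected: audit gives 148 − 9 = 139; no audit gives 105 − 0 = 105. No deviation. ✓
Unconnected: no audit gives 105 − 0 = 105; audit gives 148 − 28 = 120. Would deviate. ✗

No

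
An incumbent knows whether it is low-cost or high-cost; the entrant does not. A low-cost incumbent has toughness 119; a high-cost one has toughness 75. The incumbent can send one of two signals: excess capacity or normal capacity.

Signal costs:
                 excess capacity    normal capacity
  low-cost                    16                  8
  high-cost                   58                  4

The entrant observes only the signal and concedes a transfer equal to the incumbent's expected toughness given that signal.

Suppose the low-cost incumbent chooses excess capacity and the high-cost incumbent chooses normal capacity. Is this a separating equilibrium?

Under separation the entrant infers type exactly: excess capacity → low-cost (pays 119), normal capacity → high-cost (pays 75).
Low-cost: excess capacity gives 119 − 16 = 103; normal capacity gives 75 − 8 = 67. No deviation. ✓
High-cost: normal capacity gives 75 − 4 = 71; excess capacity gives 119 − 58 = 61. No deviation. ✓
Both incentive constraints hold.

Yes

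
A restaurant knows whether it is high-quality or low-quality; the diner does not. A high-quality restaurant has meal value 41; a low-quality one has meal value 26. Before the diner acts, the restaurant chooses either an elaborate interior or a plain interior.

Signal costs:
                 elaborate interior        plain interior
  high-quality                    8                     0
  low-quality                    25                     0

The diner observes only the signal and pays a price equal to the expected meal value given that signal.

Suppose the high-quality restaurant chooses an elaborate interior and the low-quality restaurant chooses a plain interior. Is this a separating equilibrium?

Yes

Under separation the diner infers type exactly: elaborate interior → high-quality (pays 41), plain interior → low-quality (pays 26).
High-quality: elaborate interior gives 41 − 8 = 33; plain interior gives 26 − 0 = 26. No deviation. ✓
Low-quality: plain interior gives 26 − 0 = 26; elaborate interior gives 41 − 25 = 16. No deviation. ✓
Both incentive constraints hold.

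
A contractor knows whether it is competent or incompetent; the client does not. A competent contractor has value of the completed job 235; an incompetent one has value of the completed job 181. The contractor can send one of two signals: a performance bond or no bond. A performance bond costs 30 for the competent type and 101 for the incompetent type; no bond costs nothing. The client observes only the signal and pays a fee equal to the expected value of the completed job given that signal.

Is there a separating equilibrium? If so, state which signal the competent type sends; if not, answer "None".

bond

Try competent → bond, incompetent → no bond:
  Under separation the client infers type exactly: bond → competent (pays 235), no bond → incompetent (pays 181).
  Competent: bond gives 235 − 30 = 205; no bond gives 181 − 0 = 181. No deviation. ✓
  Incompetent: no bond gives 181 − 0 = 181; bond gives 235 − 101 = 134. No deviation. ✓
Both hold — the competent type sends bond.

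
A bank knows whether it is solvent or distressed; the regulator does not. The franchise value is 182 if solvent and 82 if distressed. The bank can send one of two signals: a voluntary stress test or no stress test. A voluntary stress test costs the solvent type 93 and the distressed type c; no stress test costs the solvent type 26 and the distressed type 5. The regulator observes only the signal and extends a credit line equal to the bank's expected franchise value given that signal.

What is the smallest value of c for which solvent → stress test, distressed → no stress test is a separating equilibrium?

Under separation: stress test → solvent (pays 182); no stress test → distressed (pays 82).
Solvent: 182 − 93 = 89 ≥ 82 − 26 = 56. Holds regardless of c. ✓
Distressed: 82 − 5 ≥ 182 − c, so c ≥ 182 − 77 = 105.

105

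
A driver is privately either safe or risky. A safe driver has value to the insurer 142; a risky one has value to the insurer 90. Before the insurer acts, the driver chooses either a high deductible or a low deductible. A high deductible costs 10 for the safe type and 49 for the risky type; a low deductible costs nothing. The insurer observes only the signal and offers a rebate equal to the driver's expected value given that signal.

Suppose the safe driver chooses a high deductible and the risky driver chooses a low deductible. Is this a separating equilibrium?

No

If types separate, high deductible earns payment 142 and low deductible earns 90.
Safe: high deductible gives 142 − 10 = 132; low deductible gives 90 − 0 = 90. No deviation. ✓
Risky: low deductible gives 90 − 0 = 90; high deductible gives 142 − 49 = 93. Would deviate. ✗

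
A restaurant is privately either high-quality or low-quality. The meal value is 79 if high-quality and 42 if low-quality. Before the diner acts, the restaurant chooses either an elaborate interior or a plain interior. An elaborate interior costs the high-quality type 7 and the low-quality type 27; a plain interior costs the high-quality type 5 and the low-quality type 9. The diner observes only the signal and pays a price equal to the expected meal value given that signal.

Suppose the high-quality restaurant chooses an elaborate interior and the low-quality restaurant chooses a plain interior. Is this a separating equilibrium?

No

Under separation the diner infers type exactly: elaborate interior → high-quality (pays 79), plain interior → low-quality (pays 42).
High-quality: elaborate interior gives 79 − 7 = 72; plain interior gives 42 − 5 = 37. No deviation. ✓
Low-quality: plain interior gives 42 − 9 = 33; elaborate interior gives 79 − 27 = 52. Would deviate. ✗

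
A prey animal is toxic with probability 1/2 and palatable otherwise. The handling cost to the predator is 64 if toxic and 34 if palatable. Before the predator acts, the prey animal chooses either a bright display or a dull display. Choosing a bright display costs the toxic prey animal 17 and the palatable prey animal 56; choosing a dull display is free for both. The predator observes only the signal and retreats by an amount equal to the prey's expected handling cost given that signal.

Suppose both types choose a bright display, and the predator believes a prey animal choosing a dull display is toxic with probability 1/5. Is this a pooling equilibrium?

No

On the equilibrium path (bright display) the predator holds the prior 1/2 and pays 1/2·64 + 1/2·34 = 49. Off-path (dull display) belief 1/5 gives 1/5·64 + 4/5·34 = 40.
Toxic: bright display gives 49 − 17 = 32; dull display gives 40 − 0 = 40. Deviates. ✗
Palatable: bright display gives 49 − 56 = -7; dull display gives 40 − 0 = 40. Deviates. ✗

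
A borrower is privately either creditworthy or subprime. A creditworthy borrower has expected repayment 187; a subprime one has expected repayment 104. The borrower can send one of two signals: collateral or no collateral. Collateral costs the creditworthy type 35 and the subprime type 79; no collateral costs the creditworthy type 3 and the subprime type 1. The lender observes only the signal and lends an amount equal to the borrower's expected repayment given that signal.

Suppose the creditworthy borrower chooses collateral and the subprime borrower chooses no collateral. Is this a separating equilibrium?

No

If types separate, collateral earns payment 187 and no collateral earns 104.
Creditworthy: collateral gives 187 − 35 = 152; no collateral gives 104 − 3 = 101. No deviation. ✓
Subprime: no collateral gives 104 − 1 = 103; collateral gives 187 − 79 = 108. Would deviate. ✗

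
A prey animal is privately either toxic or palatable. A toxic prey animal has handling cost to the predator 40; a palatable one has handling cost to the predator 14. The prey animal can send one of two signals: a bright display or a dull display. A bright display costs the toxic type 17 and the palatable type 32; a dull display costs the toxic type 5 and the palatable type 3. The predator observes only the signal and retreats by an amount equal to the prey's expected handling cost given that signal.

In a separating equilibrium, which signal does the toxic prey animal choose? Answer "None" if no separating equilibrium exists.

bright display

Try toxic → bright display, palatable → dull display:
  Under separation the predator infers type exactly: bright display → toxic (pays 40), dull display → palatable (pays 14).
  Toxic: bright display gives 40 − 17 = 23; dull display gives 14 − 5 = 9. No deviation. ✓
  Palatable: dull display gives 14 − 3 = 11; bright display gives 40 − 32 = 8. No deviation. ✓
Both hold — the toxic type sends bright display.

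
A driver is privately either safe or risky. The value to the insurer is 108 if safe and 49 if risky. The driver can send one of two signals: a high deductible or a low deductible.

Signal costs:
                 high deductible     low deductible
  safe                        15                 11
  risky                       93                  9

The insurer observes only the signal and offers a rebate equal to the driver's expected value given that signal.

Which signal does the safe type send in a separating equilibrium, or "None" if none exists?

Try safe → high deductible, risky → low deductible:
  If types separate, high deductible earns payment 108 and low deductible earns 49.
  Safe: high deductible gives 108 − 15 = 93; low deductible gives 49 − 11 = 38. No deviation. ✓
  Risky: low deductible gives 49 − 9 = 40; high deductible gives 108 − 93 = 15. No deviation. ✓
Both hold — the safe type sends high deductible.

high deductible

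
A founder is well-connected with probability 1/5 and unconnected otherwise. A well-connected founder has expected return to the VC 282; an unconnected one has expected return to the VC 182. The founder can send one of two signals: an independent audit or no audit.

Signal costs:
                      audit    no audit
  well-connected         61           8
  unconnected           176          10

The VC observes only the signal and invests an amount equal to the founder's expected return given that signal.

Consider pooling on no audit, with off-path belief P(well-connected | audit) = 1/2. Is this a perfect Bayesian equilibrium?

On the equilibrium path (no audit) the VC holds the prior 1/5 and pays 1/5·282 + 4/5·182 = 202. Off-path (audit) belief 1/2 gives 1/2·282 + 1/2·182 = 232.
Well-connected: no audit gives 202 − 8 = 194; audit gives 232 − 61 = 171. Stays. ✓
Unconnected: no audit gives 202 − 10 = 192; audit gives 232 − 176 = 56. Stays. ✓
Beliefs are Bayes-consistent on-path and both types best-respond.

Yes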